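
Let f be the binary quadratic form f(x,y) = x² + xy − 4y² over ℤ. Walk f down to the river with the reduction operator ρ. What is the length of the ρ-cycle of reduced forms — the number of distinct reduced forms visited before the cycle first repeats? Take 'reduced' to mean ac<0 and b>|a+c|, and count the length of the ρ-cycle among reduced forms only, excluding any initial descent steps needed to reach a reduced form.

D = 17, ⌊√D⌋ = 4
descent: ρ → (-4,-1,1)
descent: ρ → (1,3,-2)  [lands on river]
river: ρ → (-2,1,2)
river: ρ → (2,3,-1)
river: ρ → (-1,3,2)
river: ρ → (2,1,-2)
river: ρ → (-2,3,1)
ρ-cycle length = 6 (tail of 2 descent steps not counted)

6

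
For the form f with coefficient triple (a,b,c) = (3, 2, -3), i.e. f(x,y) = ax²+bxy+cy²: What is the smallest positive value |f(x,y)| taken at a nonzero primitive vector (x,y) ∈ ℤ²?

river: ρ → (-3,4,2)
river: ρ → (2,4,-3)
river: ρ → (-3,2,3)
river: ρ → (3,4,-2)
river: ρ → (-2,4,3)
river: ρ → (3,2,-3)
closes: descent 0, river 6
min |a| on river = 2

2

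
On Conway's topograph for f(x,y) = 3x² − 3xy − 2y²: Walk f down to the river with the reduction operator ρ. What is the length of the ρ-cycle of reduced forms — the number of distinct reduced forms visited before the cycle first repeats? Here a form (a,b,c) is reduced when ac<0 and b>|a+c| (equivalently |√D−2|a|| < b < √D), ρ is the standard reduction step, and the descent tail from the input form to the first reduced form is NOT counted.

D = 33, ⌊√D⌋ = 5
descent: ρ → (-2,3,3)  [lands on river]
river: ρ → (3,3,-2)
river: ρ → (-2,5,1)
river: ρ → (1,5,-2)
ρ-cycle length = 4 (tail of 1 descent step not counted)

4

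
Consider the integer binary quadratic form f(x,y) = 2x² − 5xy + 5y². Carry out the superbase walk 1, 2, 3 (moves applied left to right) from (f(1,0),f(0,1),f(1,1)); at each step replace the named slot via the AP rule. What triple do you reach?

start (2,5,2) = (f(1,0),f(0,1),f(1,1))
replace slot 1: 2·(5+2) − 2 = 12 → (12,5,2)
replace slot 2: 2·(12+2) − 5 = 23 → (12,23,2)
replace slot 3: 2·(12+23) − 2 = 68 → (12,23,68)

12,23,68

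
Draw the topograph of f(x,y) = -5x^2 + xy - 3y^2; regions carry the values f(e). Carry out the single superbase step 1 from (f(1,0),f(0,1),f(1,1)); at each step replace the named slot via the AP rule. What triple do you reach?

start (-5,-3,-7) = (f(1,0),f(0,1),f(1,1))
replace slot 1: 2·((-3)+(-7)) − (-5) = -15 → (-15,-3,-7)

-15,-3,-7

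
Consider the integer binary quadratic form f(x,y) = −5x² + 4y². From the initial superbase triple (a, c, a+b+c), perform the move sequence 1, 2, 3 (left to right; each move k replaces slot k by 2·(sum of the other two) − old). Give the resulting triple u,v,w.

start (-5,4,-1) = (f(1,0),f(0,1),f(1,1))
replace slot 1: 2·(4+(-1)) − (-5) = 11 → (11,4,-1)
replace slot 2: 2·(11+(-1)) − 4 = 16 → (11,16,-1)
replace slot 3: 2·(11+16) − (-1) = 55 → (11,16,55)

11,16,55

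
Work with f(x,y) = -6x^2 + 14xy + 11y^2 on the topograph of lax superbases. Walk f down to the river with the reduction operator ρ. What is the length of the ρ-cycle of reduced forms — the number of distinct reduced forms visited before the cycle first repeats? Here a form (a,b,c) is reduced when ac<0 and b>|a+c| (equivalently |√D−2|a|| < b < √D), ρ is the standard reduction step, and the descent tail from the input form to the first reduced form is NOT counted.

D = 460, ⌊√D⌋ = 21
river: ρ → (11,8,-9)
river: ρ → (-9,10,10)
river: ρ → (10,10,-9)
river: ρ → (-9,8,11)
river: ρ → (11,14,-6)
river: ρ → (-6,10,15)
river: ρ → (15,20,-1)
river: ρ → (-1,20,15)
river: ρ → (15,10,-6)
river: ρ → (-6,14,11)
ρ-cycle length = 10 (tail of 0 descent steps not counted)

10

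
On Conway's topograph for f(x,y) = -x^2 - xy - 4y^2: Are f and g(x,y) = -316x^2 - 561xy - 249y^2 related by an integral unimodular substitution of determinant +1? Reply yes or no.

D₁ = -15, D₂ = -15
f is negative-definite; reduce −f:
−f: reduced (well bottom): (1,1,4) with a≤c, −a<b≤a
flip sign back: reduced form of f is (-1,-1,-4)
g is negative-definite; reduce −g:
−g: translate: b→-71 (≡561 mod 632), so (316,561,249)→(316,-71,4)
−g: flip: (316,-71,4)→(4,71,316)
−g: translate: b→-1 (≡71 mod 8), so (4,71,316)→(4,-1,1)
−g: flip: (4,-1,1)→(1,1,4)
−g: reduced (well bottom): (1,1,4) with a≤c, −a<b≤a
flip sign back: reduced form of g is (-1,-1,-4)
reduced forms (-1, -1, -4) vs (-1, -1, -4) ⇒ equivalent

yes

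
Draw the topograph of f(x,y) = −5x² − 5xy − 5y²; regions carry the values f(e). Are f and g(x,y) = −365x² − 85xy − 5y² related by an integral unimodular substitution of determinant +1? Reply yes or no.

D₁ = -75, D₂ = -75
f is negative-definite; reduce −f:
−f: reduced (well bottom): (5,5,5) with a≤c, −a<b≤a
flip sign back: reduced form of f is (-5,-5,-5)
g is negative-definite; reduce −g:
−g: flip: (365,85,5)→(5,-85,365)
−g: translate: b→5 (≡-85 mod 10), so (5,-85,365)→(5,5,5)
−g: reduced (well bottom): (5,5,5) with a≤c, −a<b≤a
flip sign back: reduced form of g is (-5,-5,-5)
reduced forms (-5, -5, -5) vs (-5, -5, -5) ⇒ equivalent

yes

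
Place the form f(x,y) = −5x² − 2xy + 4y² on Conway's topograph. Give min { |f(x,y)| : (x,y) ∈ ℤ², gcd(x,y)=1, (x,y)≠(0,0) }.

descent: ρ → (4,2,-5)  [lands on river]
river: ρ → (-5,8,1)
river: ρ → (1,8,-5)
river: ρ → (-5,2,4)
river: ρ → (4,6,-3)
river: ρ → (-3,6,4)
closes: descent 1, river 6
min |a| on river = 1

1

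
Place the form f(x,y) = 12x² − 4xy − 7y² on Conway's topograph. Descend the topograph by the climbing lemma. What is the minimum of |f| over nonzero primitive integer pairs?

descent: ρ → (-7,18,1)  [lands on river]
river: ρ → (1,18,-7)
river: ρ → (-7,10,9)
river: ρ → (9,8,-8)
river: ρ → (-8,8,9)
river: ρ → (9,10,-7)
closes: descent 1, river 6
min |a| on river = 1

1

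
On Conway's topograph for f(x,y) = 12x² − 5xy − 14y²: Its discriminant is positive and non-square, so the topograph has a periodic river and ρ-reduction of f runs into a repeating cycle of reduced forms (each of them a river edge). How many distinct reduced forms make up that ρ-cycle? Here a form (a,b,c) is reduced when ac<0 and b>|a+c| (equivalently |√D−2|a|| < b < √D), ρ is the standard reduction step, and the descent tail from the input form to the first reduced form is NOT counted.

D = 697, ⌊√D⌋ = 26
descent: ρ → (-14,5,12)  [lands on river]
river: ρ → (12,19,-7)
river: ρ → (-7,23,6)
river: ρ → (6,25,-3)
river: ρ → (-3,23,14)
river: ρ → (14,5,-12)
river: ρ → (-12,19,7)
river: ρ → (7,23,-6)
river: ρ → (-6,25,3)
river: ρ → (3,23,-14)
ρ-cycle length = 10 (tail of 1 descent step not counted)

10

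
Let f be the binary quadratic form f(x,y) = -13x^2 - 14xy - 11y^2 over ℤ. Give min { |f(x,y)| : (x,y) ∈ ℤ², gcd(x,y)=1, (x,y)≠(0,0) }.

translate: b→-12 (≡14 mod 26), so (13,14,11)→(13,-12,10)
flip: (13,-12,10)→(10,12,13)
translate: b→-8 (≡12 mod 20), so (10,12,13)→(10,-8,11)
reduced (well bottom): (10,-8,11) with a≤c, −a<b≤a
well minimum |f| = |-10| = 10 (negative-definite)

10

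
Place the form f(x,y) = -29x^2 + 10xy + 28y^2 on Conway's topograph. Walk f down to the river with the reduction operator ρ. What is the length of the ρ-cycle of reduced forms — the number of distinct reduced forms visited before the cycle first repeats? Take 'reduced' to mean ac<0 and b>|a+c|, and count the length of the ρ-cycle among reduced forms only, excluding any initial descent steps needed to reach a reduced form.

D = 3348, ⌊√D⌋ = 57
river: ρ → (28,46,-11)
river: ρ → (-11,42,36)
river: ρ → (36,30,-17)
river: ρ → (-17,38,28)
river: ρ → (28,18,-27)
river: ρ → (-27,36,19)
river: ρ → (19,40,-23)
river: ρ → (-23,52,7)
river: ρ → (7,46,-44)
river: ρ → (-44,42,9)
river: ρ → (9,48,-29)
river: ρ → (-29,10,28)
ρ-cycle length = 12 (tail of 0 descent steps not counted)

12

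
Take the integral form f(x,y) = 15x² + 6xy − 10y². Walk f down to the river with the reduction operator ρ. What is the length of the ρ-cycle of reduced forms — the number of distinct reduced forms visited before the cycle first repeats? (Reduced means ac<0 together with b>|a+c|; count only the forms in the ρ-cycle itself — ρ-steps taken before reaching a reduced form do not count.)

D = 636, ⌊√D⌋ = 25
river: ρ → (-10,14,11)
river: ρ → (11,8,-13)
river: ρ → (-13,18,6)
river: ρ → (6,18,-13)
river: ρ → (-13,8,11)
river: ρ → (11,14,-10)
river: ρ → (-10,6,15)
river: ρ → (15,24,-1)
river: ρ → (-1,24,15)
river: ρ → (15,6,-10)
ρ-cycle length = 10 (tail of 0 descent steps not counted)

10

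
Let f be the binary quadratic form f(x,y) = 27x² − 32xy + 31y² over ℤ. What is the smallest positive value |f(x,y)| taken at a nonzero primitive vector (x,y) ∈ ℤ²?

translate: b→22 (≡-32 mod 54), so (27,-32,31)→(27,22,26)
flip: (27,22,26)→(26,-22,27)
reduced (well bottom): (26,-22,27) with a≤c, −a<b≤a
well minimum = a = 26

26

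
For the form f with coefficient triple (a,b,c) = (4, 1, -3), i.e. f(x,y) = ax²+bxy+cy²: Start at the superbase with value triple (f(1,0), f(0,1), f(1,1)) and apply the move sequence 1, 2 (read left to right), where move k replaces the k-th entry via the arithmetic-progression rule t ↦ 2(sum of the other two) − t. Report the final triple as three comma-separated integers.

start (4,-3,2) = (f(1,0),f(0,1),f(1,1))
replace slot 1: 2·((-3)+2) − 4 = -6 → (-6,-3,2)
replace slot 2: 2·((-6)+2) − (-3) = -5 → (-6,-5,2)

-6,-5,2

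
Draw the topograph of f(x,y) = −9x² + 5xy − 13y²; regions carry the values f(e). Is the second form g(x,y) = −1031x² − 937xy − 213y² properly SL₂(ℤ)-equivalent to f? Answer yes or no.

D₁ = -443, D₂ = -443
f is negative-definite; reduce −f:
−f: reduced (well bottom): (9,-5,13) with a≤c, −a<b≤a
flip sign back: reduced form of f is (-9,5,-13)
g is negative-definite; reduce −g:
−g: flip: (1031,937,213)→(213,-937,1031)
−g: translate: b→-85 (≡-937 mod 426), so (213,-937,1031)→(213,-85,9)
−g: flip: (213,-85,9)→(9,85,213)
−g: translate: b→-5 (≡85 mod 18), so (9,85,213)→(9,-5,13)
−g: reduced (well bottom): (9,-5,13) with a≤c, −a<b≤a
flip sign back: reduced form of g is (-9,5,-13)
reduced forms (-9, 5, -13) vs (-9, 5, -13) ⇒ equivalent

yes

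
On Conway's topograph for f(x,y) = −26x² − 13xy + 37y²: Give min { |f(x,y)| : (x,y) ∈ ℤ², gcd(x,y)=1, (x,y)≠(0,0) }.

descent: ρ → (37,13,-26)  [lands on river]
river: ρ → (-26,39,24)
river: ρ → (24,57,-8)
river: ρ → (-8,55,31)
river: ρ → (31,7,-32)
river: ρ → (-32,57,6)
river: ρ → (6,63,-2)
river: ρ → (-2,61,37)
closes: descent 1, river 8
min |a| on river = 2

2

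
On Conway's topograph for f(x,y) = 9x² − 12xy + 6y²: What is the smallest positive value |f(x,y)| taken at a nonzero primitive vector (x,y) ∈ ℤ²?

translate: b→6 (≡-12 mod 18), so (9,-12,6)→(9,6,3)
flip: (9,6,3)→(3,-6,9)
translate: b→0 (≡-6 mod 6), so (3,-6,9)→(3,0,6)
reduced (well bottom): (3,0,6) with a≤c, −a<b≤a
well minimum = a = 3

3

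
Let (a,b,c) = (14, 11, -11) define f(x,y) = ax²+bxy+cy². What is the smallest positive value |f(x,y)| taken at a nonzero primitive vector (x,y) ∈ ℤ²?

river: ρ → (-11,11,14)
river: ρ → (14,17,-8)
river: ρ → (-8,15,16)
river: ρ → (16,17,-7)
river: ρ → (-7,25,4)
river: ρ → (4,23,-13)
river: ρ → (-13,3,14)
river: ρ → (14,25,-2)
river: ρ → (-2,27,1)
river: ρ → (1,27,-2)
river: ρ → (-2,25,14)
river: ρ → (14,3,-13)
river: ρ → (-13,23,4)
river: ρ → (4,25,-7)
river: ρ → (-7,17,16)
river: ρ → (16,15,-8)
river: ρ → (-8,17,14)
river: ρ → (14,11,-11)
closes: descent 0, river 18
min |a| on river = 1

1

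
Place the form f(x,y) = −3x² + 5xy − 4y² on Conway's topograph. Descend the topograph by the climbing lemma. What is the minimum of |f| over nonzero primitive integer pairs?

translate: b→1 (≡-5 mod 6), so (3,-5,4)→(3,1,2)
flip: (3,1,2)→(2,-1,3)
reduced (well bottom): (2,-1,3) with a≤c, −a<b≤a
well minimum |f| = |-2| = 2 (negative-definite)

2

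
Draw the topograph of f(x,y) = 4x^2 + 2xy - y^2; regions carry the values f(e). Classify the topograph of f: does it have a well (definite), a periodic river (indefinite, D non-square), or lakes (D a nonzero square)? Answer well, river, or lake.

D = b²−4ac = 2² − 4·4·(-1) = 20
D > 0 non-square ⇒ indefinite ⇒ periodic river

river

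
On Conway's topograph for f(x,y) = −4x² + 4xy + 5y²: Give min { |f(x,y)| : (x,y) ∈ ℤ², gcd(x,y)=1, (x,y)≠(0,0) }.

river: ρ → (5,6,-3)
river: ρ → (-3,6,5)
river: ρ → (5,4,-4)
river: ρ → (-4,4,5)
closes: descent 0, river 4
min |a| on river = 3

3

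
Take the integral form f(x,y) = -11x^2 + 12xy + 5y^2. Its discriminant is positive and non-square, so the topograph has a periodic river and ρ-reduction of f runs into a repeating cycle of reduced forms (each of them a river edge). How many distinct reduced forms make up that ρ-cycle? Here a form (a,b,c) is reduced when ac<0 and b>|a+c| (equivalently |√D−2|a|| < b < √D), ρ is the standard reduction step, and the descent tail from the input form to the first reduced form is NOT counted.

D = 364, ⌊√D⌋ = 19
river: ρ → (5,18,-2)
river: ρ → (-2,18,5)
river: ρ → (5,12,-11)
river: ρ → (-11,10,6)
river: ρ → (6,14,-7)
river: ρ → (-7,14,6)
river: ρ → (6,10,-11)
river: ρ → (-11,12,5)
ρ-cycle length = 8 (tail of 0 descent steps not counted)

8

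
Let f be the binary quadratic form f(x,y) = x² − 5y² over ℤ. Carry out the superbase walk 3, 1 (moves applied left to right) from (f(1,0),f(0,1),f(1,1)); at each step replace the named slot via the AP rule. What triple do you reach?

start (1,-5,-4) = (f(1,0),f(0,1),f(1,1))
replace slot 3: 2·(1+(-5)) − (-4) = -4 → (1,-5,-4)
replace slot 1: 2·((-5)+(-4)) − 1 = -19 → (-19,-5,-4)

-19,-5,-4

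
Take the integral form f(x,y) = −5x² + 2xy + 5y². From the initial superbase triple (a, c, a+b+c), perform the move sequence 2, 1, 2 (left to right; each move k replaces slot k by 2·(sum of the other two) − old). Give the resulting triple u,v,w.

start (-5,5,2) = (f(1,0),f(0,1),f(1,1))
replace slot 2: 2·((-5)+2) − 5 = -11 → (-5,-11,2)
replace slot 1: 2·((-11)+2) − (-5) = -13 → (-13,-11,2)
replace slot 2: 2·((-13)+2) − (-11) = -11 → (-13,-11,2)

-13,-11,2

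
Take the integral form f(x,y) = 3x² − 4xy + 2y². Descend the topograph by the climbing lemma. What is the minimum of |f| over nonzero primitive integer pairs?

translate: b→2 (≡-4 mod 6), so (3,-4,2)→(3,2,1)
flip: (3,2,1)→(1,-2,3)
translate: b→0 (≡-2 mod 2), so (1,-2,3)→(1,0,2)
reduced (well bottom): (1,0,2) with a≤c, −a<b≤a
well minimum = a = 1

1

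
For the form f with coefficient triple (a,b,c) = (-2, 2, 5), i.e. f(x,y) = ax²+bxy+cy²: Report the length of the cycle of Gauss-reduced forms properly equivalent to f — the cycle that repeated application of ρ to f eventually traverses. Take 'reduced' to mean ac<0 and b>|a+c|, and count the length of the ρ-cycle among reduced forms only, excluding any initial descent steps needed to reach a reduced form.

D = 44, ⌊√D⌋ = 6
descent: ρ → (5,-2,-2)
descent: ρ → (-2,6,1)  [lands on river]
river: ρ → (1,6,-2)
ρ-cycle length = 2 (tail of 2 descent steps not counted)

2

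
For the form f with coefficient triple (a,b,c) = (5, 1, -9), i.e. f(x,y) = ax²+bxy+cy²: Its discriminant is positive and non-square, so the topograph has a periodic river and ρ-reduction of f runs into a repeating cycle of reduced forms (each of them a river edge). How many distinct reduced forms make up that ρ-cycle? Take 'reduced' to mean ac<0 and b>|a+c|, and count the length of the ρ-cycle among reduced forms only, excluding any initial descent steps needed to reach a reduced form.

D = 181, ⌊√D⌋ = 13
descent: ρ → (-9,-1,5)
descent: ρ → (5,11,-3)  [lands on river]
river: ρ → (-3,13,1)
river: ρ → (1,13,-3)
river: ρ → (-3,11,5)
river: ρ → (5,9,-5)
river: ρ → (-5,11,3)
river: ρ → (3,13,-1)
river: ρ → (-1,13,3)
river: ρ → (3,11,-5)
river: ρ → (-5,9,5)
ρ-cycle length = 10 (tail of 2 descent steps not counted)

10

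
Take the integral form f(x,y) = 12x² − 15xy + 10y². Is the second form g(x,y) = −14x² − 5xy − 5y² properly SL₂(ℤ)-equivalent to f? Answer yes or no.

D₁ = -255, D₂ = -255
f: translate: b→9 (≡-15 mod 24), so (12,-15,10)→(12,9,7)
f: flip: (12,9,7)→(7,-9,12)
f: translate: b→5 (≡-9 mod 14), so (7,-9,12)→(7,5,10)
f: reduced (well bottom): (7,5,10) with a≤c, −a<b≤a
g is negative-definite; reduce −g:
−g: flip: (14,5,5)→(5,-5,14)
−g: translate: b→5 (≡-5 mod 10), so (5,-5,14)→(5,5,14)
−g: reduced (well bottom): (5,5,14) with a≤c, −a<b≤a
flip sign back: reduced form of g is (-5,-5,-14)
reduced forms (7, 5, 10) vs (-5, -5, -14) ⇒ inequivalent

no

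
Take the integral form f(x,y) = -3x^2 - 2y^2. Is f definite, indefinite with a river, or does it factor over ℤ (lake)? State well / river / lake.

D = b²−4ac = 0² − 4·(-3)·(-2) = -24
D < 0 ⇒ definite ⇒ every region one sign ⇒ single well

well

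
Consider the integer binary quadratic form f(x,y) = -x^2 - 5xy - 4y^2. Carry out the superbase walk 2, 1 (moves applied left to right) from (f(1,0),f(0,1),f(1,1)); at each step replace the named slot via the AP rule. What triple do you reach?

start (-1,-4,-10) = (f(1,0),f(0,1),f(1,1))
replace slot 2: 2·((-1)+(-10)) − (-4) = -18 → (-1,-18,-10)
replace slot 1: 2·((-18)+(-10)) − (-1) = -55 → (-55,-18,-10)

-55,-18,-10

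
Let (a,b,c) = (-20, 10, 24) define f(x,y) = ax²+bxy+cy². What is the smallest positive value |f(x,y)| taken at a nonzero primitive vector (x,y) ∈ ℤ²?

river: ρ → (24,38,-6)
river: ρ → (-6,34,36)
river: ρ → (36,38,-4)
river: ρ → (-4,42,16)
river: ρ → (16,22,-24)
river: ρ → (-24,26,14)
river: ρ → (14,30,-20)
river: ρ → (-20,10,24)
closes: descent 0, river 8
min |a| on river = 4

4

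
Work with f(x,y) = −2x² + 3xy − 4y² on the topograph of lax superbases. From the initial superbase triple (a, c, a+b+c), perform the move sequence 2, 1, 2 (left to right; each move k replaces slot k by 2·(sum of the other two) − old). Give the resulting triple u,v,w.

start (-2,-4,-3) = (f(1,0),f(0,1),f(1,1))
replace slot 2: 2·((-2)+(-3)) − (-4) = -6 → (-2,-6,-3)
replace slot 1: 2·((-6)+(-3)) − (-2) = -16 → (-16,-6,-3)
replace slot 2: 2·((-16)+(-3)) − (-6) = -32 → (-16,-32,-3)

-16,-32,-3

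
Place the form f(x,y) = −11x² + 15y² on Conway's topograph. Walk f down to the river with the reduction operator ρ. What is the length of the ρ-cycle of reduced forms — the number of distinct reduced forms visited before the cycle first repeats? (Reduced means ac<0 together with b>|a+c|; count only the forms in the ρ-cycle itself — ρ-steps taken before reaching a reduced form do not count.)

D = 660, ⌊√D⌋ = 25
descent: ρ → (15,0,-11)
descent: ρ → (-11,22,4)  [lands on river]
river: ρ → (4,18,-21)
river: ρ → (-21,24,1)
river: ρ → (1,24,-21)
river: ρ → (-21,18,4)
river: ρ → (4,22,-11)
ρ-cycle length = 6 (tail of 2 descent steps not counted)

6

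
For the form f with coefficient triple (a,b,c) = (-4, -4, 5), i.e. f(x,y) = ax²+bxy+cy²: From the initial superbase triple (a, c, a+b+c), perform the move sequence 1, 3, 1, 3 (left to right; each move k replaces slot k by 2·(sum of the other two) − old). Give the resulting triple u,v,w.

start (-4,5,-3) = (f(1,0),f(0,1),f(1,1))
replace slot 1: 2·(5+(-3)) − (-4) = 8 → (8,5,-3)
replace slot 3: 2·(8+5) − (-3) = 29 → (8,5,29)
replace slot 1: 2·(5+29) − 8 = 60 → (60,5,29)
replace slot 3: 2·(60+5) − 29 = 101 → (60,5,101)

60,5,101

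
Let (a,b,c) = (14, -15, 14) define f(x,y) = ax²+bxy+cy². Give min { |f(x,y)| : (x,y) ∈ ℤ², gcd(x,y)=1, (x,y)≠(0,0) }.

translate: b→13 (≡-15 mod 28), so (14,-15,14)→(14,13,13)
flip: (14,13,13)→(13,-13,14)
translate: b→13 (≡-13 mod 26), so (13,-13,14)→(13,13,14)
reduced (well bottom): (13,13,14) with a≤c, −a<b≤a
well minimum = a = 13

13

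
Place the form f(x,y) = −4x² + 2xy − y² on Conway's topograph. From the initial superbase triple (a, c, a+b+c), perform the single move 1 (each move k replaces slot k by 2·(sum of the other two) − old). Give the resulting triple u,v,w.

start (-4,-1,-3) = (f(1,0),f(0,1),f(1,1))
replace slot 1: 2·((-1)+(-3)) − (-4) = -4 → (-4,-1,-3)

-4,-1,-3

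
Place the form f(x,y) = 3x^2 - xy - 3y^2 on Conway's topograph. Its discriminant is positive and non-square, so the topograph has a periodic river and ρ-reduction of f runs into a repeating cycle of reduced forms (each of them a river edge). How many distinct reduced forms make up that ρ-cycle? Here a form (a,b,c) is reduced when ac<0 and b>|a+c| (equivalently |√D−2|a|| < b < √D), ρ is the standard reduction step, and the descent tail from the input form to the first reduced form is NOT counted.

D = 37, ⌊√D⌋ = 6
descent: ρ → (-3,1,3)  [lands on river]
river: ρ → (3,5,-1)
river: ρ → (-1,5,3)
river: ρ → (3,1,-3)
river: ρ → (-3,5,1)
river: ρ → (1,5,-3)
ρ-cycle length = 6 (tail of 1 descent step not counted)

6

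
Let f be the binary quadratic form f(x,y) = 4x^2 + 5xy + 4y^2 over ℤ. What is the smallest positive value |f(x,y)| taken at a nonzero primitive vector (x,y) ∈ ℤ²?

translate: b→-3 (≡5 mod 8), so (4,5,4)→(4,-3,3)
flip: (4,-3,3)→(3,3,4)
reduced (well bottom): (3,3,4) with a≤c, −a<b≤a
well minimum = a = 3

3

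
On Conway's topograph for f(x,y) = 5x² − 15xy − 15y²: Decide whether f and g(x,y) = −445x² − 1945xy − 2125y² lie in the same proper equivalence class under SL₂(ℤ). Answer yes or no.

D₁ = 525, D₂ = 525
river cycle of f (length 2): (-15, 15, 5), (5, 15, -15)
river cycle of g (length 2): (-15, 15, 5), (5, 15, -15)
cycles coincide ⇒ equivalent

yes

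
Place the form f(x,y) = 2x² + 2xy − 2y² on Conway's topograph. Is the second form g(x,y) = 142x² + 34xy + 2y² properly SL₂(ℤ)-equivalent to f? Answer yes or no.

D₁ = 20, D₂ = 20
river cycle of f (length 2): (-2, 2, 2), (2, 2, -2)
river cycle of g (length 2): (2, 2, -2), (-2, 2, 2)
cycles coincide ⇒ equivalent

yes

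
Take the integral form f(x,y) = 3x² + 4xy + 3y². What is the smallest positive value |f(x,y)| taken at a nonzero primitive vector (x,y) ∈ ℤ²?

translate: b→-2 (≡4 mod 6), so (3,4,3)→(3,-2,2)
flip: (3,-2,2)→(2,2,3)
reduced (well bottom): (2,2,3) with a≤c, −a<b≤a
well minimum = a = 2

2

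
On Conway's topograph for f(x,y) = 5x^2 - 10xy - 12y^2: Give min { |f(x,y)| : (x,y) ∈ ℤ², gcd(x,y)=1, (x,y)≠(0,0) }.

descent: ρ → (-12,10,5)  [lands on river]
river: ρ → (5,10,-12)
river: ρ → (-12,14,3)
river: ρ → (3,16,-7)
river: ρ → (-7,12,7)
river: ρ → (7,16,-3)
river: ρ → (-3,14,12)
river: ρ → (12,10,-5)
river: ρ → (-5,10,12)
river: ρ → (12,14,-3)
river: ρ → (-3,16,7)
river: ρ → (7,12,-7)
river: ρ → (-7,16,3)
river: ρ → (3,14,-12)
closes: descent 1, river 14
min |a| on river = 3

3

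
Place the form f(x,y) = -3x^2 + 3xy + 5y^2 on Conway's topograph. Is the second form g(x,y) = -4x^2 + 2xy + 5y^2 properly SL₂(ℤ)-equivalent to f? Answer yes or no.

D₁ = 69, D₂ = 84
discriminants differ ⇒ not SL₂(ℤ)-equivalent

no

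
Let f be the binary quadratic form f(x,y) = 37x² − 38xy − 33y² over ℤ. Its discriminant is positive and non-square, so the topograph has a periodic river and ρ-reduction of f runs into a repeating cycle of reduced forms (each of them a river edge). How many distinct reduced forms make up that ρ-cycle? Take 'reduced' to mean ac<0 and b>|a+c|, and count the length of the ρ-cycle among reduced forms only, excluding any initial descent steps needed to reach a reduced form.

D = 6328, ⌊√D⌋ = 79
descent: ρ → (-33,38,37)  [lands on river]
river: ρ → (37,36,-34)
river: ρ → (-34,32,39)
river: ρ → (39,46,-27)
river: ρ → (-27,62,23)
river: ρ → (23,76,-6)
river: ρ → (-6,68,71)
river: ρ → (71,74,-3)
river: ρ → (-3,76,46)
river: ρ → (46,16,-33)
river: ρ → (-33,50,29)
river: ρ → (29,66,-17)
river: ρ → (-17,70,21)
river: ρ → (21,56,-38)
river: ρ → (-38,20,39)
river: ρ → (39,58,-19)
river: ρ → (-19,56,42)
river: ρ → (42,28,-33)
ρ-cycle length = 18 (tail of 1 descent step not counted)

18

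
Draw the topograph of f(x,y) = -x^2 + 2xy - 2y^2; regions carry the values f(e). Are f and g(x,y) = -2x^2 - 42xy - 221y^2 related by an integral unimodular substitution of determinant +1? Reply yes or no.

D₁ = -4, D₂ = -4
f is negative-definite; reduce −f:
−f: translate: b→0 (≡-2 mod 2), so (1,-2,2)→(1,0,1)
−f: reduced (well bottom): (1,0,1) with a≤c, −a<b≤a
flip sign back: reduced form of f is (-1,0,-1)
g is negative-definite; reduce −g:
−g: translate: b→2 (≡42 mod 4), so (2,42,221)→(2,2,1)
−g: flip: (2,2,1)→(1,-2,2)
−g: translate: b→0 (≡-2 mod 2), so (1,-2,2)→(1,0,1)
−g: reduced (well bottom): (1,0,1) with a≤c, −a<b≤a
flip sign back: reduced form of g is (-1,0,-1)
reduced forms (-1, 0, -1) vs (-1, 0, -1) ⇒ equivalent

yes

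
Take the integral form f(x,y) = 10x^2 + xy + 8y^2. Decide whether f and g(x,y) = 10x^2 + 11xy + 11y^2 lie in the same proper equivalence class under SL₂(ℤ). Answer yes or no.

D₁ = -319, D₂ = -319
f: flip: (10,1,8)→(8,-1,10)
f: reduced (well bottom): (8,-1,10) with a≤c, −a<b≤a
g: translate: b→-9 (≡11 mod 20), so (10,11,11)→(10,-9,10)
g: flip: (10,-9,10)→(10,9,10)
g: reduced (well bottom): (10,9,10) with a≤c, −a<b≤a
reduced forms (8, -1, 10) vs (10, 9, 10) ⇒ inequivalent

no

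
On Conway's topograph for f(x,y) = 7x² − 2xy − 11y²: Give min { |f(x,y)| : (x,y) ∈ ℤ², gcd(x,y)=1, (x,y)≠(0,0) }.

descent: ρ → (-11,2,7)
descent: ρ → (7,12,-6)  [lands on river]
river: ρ → (-6,12,7)
river: ρ → (7,16,-2)
river: ρ → (-2,16,7)
closes: descent 2, river 4
min |a| on river = 2

2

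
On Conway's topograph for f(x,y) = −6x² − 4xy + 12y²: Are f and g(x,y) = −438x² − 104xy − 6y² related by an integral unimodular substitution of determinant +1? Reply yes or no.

D₁ = 304, D₂ = 304
river cycle of f (length 6): (-6, 8, 10), (10, 12, -4), (-4, 12, 10), (10, 8, -6), (-6, 16, 2), (2, 16, -6)
river cycle of g (length 6): (-6, 8, 10), (10, 12, -4), (-4, 12, 10), (10, 8, -6), (-6, 16, 2), (2, 16, -6)
cycles coincide ⇒ equivalent

yes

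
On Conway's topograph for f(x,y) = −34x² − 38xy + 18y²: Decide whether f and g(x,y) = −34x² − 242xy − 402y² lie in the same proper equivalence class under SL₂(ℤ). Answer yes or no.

D₁ = 3892, D₂ = 3892
river cycle of f (length 12): (18, 38, -34), (-34, 30, 22), (22, 58, -6), (-6, 62, 2), (2, 62, -6), (-6, 58, 22), (22, 30, -34), (-34, 38, 18), (18, 34, -38), (-38, 42, 14), … (2 more)
river cycle of g (length 12): (-34, 30, 22), (22, 58, -6), (-6, 62, 2), (2, 62, -6), (-6, 58, 22), (22, 30, -34), (-34, 38, 18), (18, 34, -38), (-38, 42, 14), (14, 42, -38), … (2 more)
cycles coincide ⇒ equivalent

yes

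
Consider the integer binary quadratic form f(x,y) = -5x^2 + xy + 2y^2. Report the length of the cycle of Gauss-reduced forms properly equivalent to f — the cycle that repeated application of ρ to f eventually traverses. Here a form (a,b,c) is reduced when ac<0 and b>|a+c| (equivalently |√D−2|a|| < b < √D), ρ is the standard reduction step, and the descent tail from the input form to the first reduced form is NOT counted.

D = 41, ⌊√D⌋ = 6
descent: ρ → (2,3,-4)  [lands on river]
river: ρ → (-4,5,1)
river: ρ → (1,5,-4)
river: ρ → (-4,3,2)
river: ρ → (2,5,-2)
river: ρ → (-2,3,4)
river: ρ → (4,5,-1)
river: ρ → (-1,5,4)
river: ρ → (4,3,-2)
river: ρ → (-2,5,2)
ρ-cycle length = 10 (tail of 1 descent step not counted)

10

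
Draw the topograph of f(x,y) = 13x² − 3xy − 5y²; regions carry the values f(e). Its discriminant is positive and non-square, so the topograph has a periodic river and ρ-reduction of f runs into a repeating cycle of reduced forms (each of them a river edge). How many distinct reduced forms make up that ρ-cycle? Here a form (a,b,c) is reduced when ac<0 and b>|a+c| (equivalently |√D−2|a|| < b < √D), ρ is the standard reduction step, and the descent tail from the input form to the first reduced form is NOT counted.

D = 269, ⌊√D⌋ = 16
descent: ρ → (-5,13,5)  [lands on river]
river: ρ → (5,7,-11)
river: ρ → (-11,15,1)
river: ρ → (1,15,-11)
river: ρ → (-11,7,5)
river: ρ → (5,13,-5)
river: ρ → (-5,7,11)
river: ρ → (11,15,-1)
river: ρ → (-1,15,11)
river: ρ → (11,7,-5)
ρ-cycle length = 10 (tail of 1 descent step not counted)

10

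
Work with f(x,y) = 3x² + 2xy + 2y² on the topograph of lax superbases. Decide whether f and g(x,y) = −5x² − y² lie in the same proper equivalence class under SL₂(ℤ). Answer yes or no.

D₁ = -20, D₂ = -20
f: flip: (3,2,2)→(2,-2,3)
f: translate: b→2 (≡-2 mod 4), so (2,-2,3)→(2,2,3)
f: reduced (well bottom): (2,2,3) with a≤c, −a<b≤a
g is negative-definite; reduce −g:
−g: flip: (5,0,1)→(1,0,5)
−g: reduced (well bottom): (1,0,5) with a≤c, −a<b≤a
flip sign back: reduced form of g is (-1,0,-5)
reduced forms (2, 2, 3) vs (-1, 0, -5) ⇒ inequivalent

no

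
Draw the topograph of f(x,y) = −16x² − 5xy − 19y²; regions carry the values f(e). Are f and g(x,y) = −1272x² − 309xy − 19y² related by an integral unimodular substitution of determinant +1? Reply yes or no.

D₁ = -1191, D₂ = -1191
f is negative-definite; reduce −f:
−f: reduced (well bottom): (16,5,19) with a≤c, −a<b≤a
flip sign back: reduced form of f is (-16,-5,-19)
g is negative-definite; reduce −g:
−g: flip: (1272,309,19)→(19,-309,1272)
−g: translate: b→-5 (≡-309 mod 38), so (19,-309,1272)→(19,-5,16)
−g: flip: (19,-5,16)→(16,5,19)
−g: reduced (well bottom): (16,5,19) with a≤c, −a<b≤a
flip sign back: reduced form of g is (-16,-5,-19)
reduced forms (-16, -5, -19) vs (-16, -5, -19) ⇒ equivalent

yes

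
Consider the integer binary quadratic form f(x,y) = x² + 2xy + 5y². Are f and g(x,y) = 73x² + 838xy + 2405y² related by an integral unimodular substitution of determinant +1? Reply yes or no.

D₁ = -16, D₂ = -16
f: translate: b→0 (≡2 mod 2), so (1,2,5)→(1,0,4)
f: reduced (well bottom): (1,0,4) with a≤c, −a<b≤a
g: translate: b→-38 (≡838 mod 146), so (73,838,2405)→(73,-38,5)
g: flip: (73,-38,5)→(5,38,73)
g: translate: b→-2 (≡38 mod 10), so (5,38,73)→(5,-2,1)
g: flip: (5,-2,1)→(1,2,5)
g: translate: b→0 (≡2 mod 2), so (1,2,5)→(1,0,4)
g: reduced (well bottom): (1,0,4) with a≤c, −a<b≤a
reduced forms (1, 0, 4) vs (1, 0, 4) ⇒ equivalent

yes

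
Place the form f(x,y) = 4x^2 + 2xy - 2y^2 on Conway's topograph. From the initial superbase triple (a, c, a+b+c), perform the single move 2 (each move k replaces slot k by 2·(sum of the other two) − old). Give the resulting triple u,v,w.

start (4,-2,4) = (f(1,0),f(0,1),f(1,1))
replace slot 2: 2·(4+4) − (-2) = 18 → (4,18,4)

4,18,4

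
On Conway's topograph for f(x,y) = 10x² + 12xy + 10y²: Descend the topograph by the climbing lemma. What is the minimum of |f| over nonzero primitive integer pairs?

translate: b→-8 (≡12 mod 20), so (10,12,10)→(10,-8,8)
flip: (10,-8,8)→(8,8,10)
reduced (well bottom): (8,8,10) with a≤c, −a<b≤a
well minimum = a = 8

8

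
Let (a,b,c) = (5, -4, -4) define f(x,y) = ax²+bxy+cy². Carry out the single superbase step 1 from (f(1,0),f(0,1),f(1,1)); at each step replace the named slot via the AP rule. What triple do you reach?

start (5,-4,-3) = (f(1,0),f(0,1),f(1,1))
replace slot 1: 2·((-4)+(-3)) − 5 = -19 → (-19,-4,-3)

-19,-4,-3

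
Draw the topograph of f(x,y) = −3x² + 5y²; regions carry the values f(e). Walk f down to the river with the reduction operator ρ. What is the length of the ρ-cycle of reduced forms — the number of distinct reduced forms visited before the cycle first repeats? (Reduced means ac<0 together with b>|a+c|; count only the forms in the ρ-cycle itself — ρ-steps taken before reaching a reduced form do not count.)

D = 60, ⌊√D⌋ = 7
descent: ρ → (5,0,-3)
descent: ρ → (-3,6,2)  [lands on river]
river: ρ → (2,6,-3)
ρ-cycle length = 2 (tail of 2 descent steps not counted)

2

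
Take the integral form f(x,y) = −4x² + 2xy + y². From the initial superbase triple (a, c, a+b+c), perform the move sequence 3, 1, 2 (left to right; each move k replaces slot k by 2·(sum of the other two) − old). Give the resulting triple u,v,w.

start (-4,1,-1) = (f(1,0),f(0,1),f(1,1))
replace slot 3: 2·((-4)+1) − (-1) = -5 → (-4,1,-5)
replace slot 1: 2·(1+(-5)) − (-4) = -4 → (-4,1,-5)
replace slot 2: 2·((-4)+(-5)) − 1 = -19 → (-4,-19,-5)

-4,-19,-5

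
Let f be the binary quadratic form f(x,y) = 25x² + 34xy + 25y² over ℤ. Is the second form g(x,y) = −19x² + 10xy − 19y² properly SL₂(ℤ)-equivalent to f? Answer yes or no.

D₁ = -1344, D₂ = -1344
f: translate: b→-16 (≡34 mod 50), so (25,34,25)→(25,-16,16)
f: flip: (25,-16,16)→(16,16,25)
f: reduced (well bottom): (16,16,25) with a≤c, −a<b≤a
g is negative-definite; reduce −g:
−g: flip: (19,-10,19)→(19,10,19)
−g: reduced (well bottom): (19,10,19) with a≤c, −a<b≤a
flip sign back: reduced form of g is (-19,-10,-19)
reduced forms (16, 16, 25) vs (-19, -10, -19) ⇒ inequivalent

no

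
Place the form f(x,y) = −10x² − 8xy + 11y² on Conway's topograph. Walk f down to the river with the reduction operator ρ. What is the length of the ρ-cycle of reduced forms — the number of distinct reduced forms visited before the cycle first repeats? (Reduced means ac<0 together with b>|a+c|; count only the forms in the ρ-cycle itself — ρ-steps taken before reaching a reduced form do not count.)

D = 504, ⌊√D⌋ = 22
descent: ρ → (11,8,-10)  [lands on river]
river: ρ → (-10,12,9)
river: ρ → (9,6,-13)
river: ρ → (-13,20,2)
river: ρ → (2,20,-13)
river: ρ → (-13,6,9)
river: ρ → (9,12,-10)
river: ρ → (-10,8,11)
river: ρ → (11,14,-7)
river: ρ → (-7,14,11)
ρ-cycle length = 10 (tail of 1 descent step not counted)

10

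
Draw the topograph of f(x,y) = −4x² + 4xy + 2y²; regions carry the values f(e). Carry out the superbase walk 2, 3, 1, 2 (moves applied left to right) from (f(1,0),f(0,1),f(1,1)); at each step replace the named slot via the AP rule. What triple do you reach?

start (-4,2,2) = (f(1,0),f(0,1),f(1,1))
replace slot 2: 2·((-4)+2) − 2 = -6 → (-4,-6,2)
replace slot 3: 2·((-4)+(-6)) − 2 = -22 → (-4,-6,-22)
replace slot 1: 2·((-6)+(-22)) − (-4) = -52 → (-52,-6,-22)
replace slot 2: 2·((-52)+(-22)) − (-6) = -142 → (-52,-142,-22)

-52,-142,-22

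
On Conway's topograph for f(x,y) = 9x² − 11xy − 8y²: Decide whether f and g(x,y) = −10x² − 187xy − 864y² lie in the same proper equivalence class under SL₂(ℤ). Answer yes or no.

D₁ = 409, D₂ = 409
river cycle of f (length 54): (-8, 11, 9), (9, 7, -10), (-10, 13, 6), (6, 11, -12), (-12, 13, 5), (5, 17, -6), (-6, 19, 2), (2, 17, -15), (-15, 13, 4), (4, 19, -3), … (44 more)
river cycle of g (length 54): (-10, 13, 6), (6, 11, -12), (-12, 13, 5), (5, 17, -6), (-6, 19, 2), (2, 17, -15), (-15, 13, 4), (4, 19, -3), (-3, 17, 10), (10, 3, -10), … (44 more)
cycles coincide ⇒ equivalent

yes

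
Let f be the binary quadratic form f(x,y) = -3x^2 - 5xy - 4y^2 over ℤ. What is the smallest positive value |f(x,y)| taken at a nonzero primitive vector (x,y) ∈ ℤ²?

translate: b→-1 (≡5 mod 6), so (3,5,4)→(3,-1,2)
flip: (3,-1,2)→(2,1,3)
reduced (well bottom): (2,1,3) with a≤c, −a<b≤a
well minimum |f| = |-2| = 2 (negative-definite)

2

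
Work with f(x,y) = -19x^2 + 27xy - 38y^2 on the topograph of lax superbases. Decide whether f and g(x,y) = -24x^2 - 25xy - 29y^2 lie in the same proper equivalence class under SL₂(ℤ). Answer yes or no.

D₁ = -2159, D₂ = -2159
f is negative-definite; reduce −f:
−f: translate: b→11 (≡-27 mod 38), so (19,-27,38)→(19,11,30)
−f: reduced (well bottom): (19,11,30) with a≤c, −a<b≤a
flip sign back: reduced form of f is (-19,-11,-30)
g is negative-definite; reduce −g:
−g: translate: b→-23 (≡25 mod 48), so (24,25,29)→(24,-23,28)
−g: reduced (well bottom): (24,-23,28) with a≤c, −a<b≤a
flip sign back: reduced form of g is (-24,23,-28)
reduced forms (-19, -11, -30) vs (-24, 23, -28) ⇒ inequivalent

no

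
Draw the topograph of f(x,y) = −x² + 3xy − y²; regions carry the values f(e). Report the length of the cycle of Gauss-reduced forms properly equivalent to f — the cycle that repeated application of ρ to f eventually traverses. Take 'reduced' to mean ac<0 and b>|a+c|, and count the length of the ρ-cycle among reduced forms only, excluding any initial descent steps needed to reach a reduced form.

D = 5, ⌊√D⌋ = 2
descent: ρ → (-1,1,1)  [lands on river]
river: ρ → (1,1,-1)
ρ-cycle length = 2 (tail of 1 descent step not counted)

2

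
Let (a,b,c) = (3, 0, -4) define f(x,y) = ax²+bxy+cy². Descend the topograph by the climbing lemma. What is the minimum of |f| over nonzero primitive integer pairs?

descent: ρ → (-4,0,3)
descent: ρ → (3,6,-1)  [lands on river]
river: ρ → (-1,6,3)
closes: descent 2, river 2
min |a| on river = 1

1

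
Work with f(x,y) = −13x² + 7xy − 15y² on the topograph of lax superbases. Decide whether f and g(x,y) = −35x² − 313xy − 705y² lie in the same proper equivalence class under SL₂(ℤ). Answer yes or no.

D₁ = -731, D₂ = -731
f is negative-definite; reduce −f:
−f: reduced (well bottom): (13,-7,15) with a≤c, −a<b≤a
flip sign back: reduced form of f is (-13,7,-15)
g is negative-definite; reduce −g:
−g: translate: b→33 (≡313 mod 70), so (35,313,705)→(35,33,13)
−g: flip: (35,33,13)→(13,-33,35)
−g: translate: b→-7 (≡-33 mod 26), so (13,-33,35)→(13,-7,15)
−g: reduced (well bottom): (13,-7,15) with a≤c, −a<b≤a
flip sign back: reduced form of g is (-13,7,-15)
reduced forms (-13, 7, -15) vs (-13, 7, -15) ⇒ equivalent

yes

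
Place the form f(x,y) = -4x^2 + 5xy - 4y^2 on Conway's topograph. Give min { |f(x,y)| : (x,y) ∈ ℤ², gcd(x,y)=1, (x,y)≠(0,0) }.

translate: b→3 (≡-5 mod 8), so (4,-5,4)→(4,3,3)
flip: (4,3,3)→(3,-3,4)
translate: b→3 (≡-3 mod 6), so (3,-3,4)→(3,3,4)
reduced (well bottom): (3,3,4) with a≤c, −a<b≤a
well minimum |f| = |-3| = 3 (negative-definite)

3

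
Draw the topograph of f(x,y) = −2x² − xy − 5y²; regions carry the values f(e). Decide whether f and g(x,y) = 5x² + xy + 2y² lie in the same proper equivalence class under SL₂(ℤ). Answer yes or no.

D₁ = -39, D₂ = -39
f is negative-definite; reduce −f:
−f: reduced (well bottom): (2,1,5) with a≤c, −a<b≤a
flip sign back: reduced form of f is (-2,-1,-5)
g: flip: (5,1,2)→(2,-1,5)
g: reduced (well bottom): (2,-1,5) with a≤c, −a<b≤a
reduced forms (-2, -1, -5) vs (2, -1, 5) ⇒ inequivalent

no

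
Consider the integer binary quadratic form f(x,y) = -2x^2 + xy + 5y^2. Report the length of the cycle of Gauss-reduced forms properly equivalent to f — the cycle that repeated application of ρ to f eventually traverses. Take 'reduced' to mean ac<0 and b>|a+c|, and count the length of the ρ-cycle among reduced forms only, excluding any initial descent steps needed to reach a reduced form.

D = 41, ⌊√D⌋ = 6
descent: ρ → (5,-1,-2)
descent: ρ → (-2,5,2)  [lands on river]
river: ρ → (2,3,-4)
river: ρ → (-4,5,1)
river: ρ → (1,5,-4)
river: ρ → (-4,3,2)
river: ρ → (2,5,-2)
river: ρ → (-2,3,4)
river: ρ → (4,5,-1)
river: ρ → (-1,5,4)
river: ρ → (4,3,-2)
ρ-cycle length = 10 (tail of 2 descent steps not counted)

10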